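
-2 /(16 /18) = -9 /4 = -2.25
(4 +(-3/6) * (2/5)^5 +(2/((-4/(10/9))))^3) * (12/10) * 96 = 557453504/1265625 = 440.46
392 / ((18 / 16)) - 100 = 2236 / 9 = 248.44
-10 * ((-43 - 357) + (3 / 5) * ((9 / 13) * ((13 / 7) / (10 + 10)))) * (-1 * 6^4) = -5183500.11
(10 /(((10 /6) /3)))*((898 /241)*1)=16164 /241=67.07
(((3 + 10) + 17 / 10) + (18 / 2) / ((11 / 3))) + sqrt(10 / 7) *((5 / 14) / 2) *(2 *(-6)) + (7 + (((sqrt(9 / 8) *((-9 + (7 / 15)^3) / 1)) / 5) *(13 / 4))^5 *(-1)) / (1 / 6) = -15 *sqrt(70) / 49 + 6507 / 110 + 69203508281294349776008 *sqrt(2) / 1877117156982421875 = 52194.28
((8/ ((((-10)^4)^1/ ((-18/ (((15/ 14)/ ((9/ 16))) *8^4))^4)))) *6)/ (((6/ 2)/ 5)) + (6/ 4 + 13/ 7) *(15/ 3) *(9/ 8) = 744149469678805731928887/ 39406496739491840000000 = 18.88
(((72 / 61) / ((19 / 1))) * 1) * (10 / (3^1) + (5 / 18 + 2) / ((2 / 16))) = 1552 / 1159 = 1.34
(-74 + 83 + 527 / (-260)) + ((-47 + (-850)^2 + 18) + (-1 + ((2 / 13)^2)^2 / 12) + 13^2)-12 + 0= 722633.97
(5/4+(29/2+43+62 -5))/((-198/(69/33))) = -10649/8712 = -1.22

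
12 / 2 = 6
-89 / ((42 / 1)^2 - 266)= -89 / 1498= -0.06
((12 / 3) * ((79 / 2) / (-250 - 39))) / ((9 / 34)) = -316 / 153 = -2.07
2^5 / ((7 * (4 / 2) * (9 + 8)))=16 / 119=0.13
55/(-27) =-55/27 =-2.04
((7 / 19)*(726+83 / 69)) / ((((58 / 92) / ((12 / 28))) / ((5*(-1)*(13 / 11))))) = -6523010 / 6061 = -1076.23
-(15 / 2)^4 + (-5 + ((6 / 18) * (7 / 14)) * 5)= -152075 / 48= -3168.23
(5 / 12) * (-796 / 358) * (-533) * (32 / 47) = 8485360 / 25239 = 336.20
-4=-4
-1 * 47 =-47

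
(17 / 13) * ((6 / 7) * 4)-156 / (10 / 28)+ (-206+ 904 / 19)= -5106926 / 8645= -590.74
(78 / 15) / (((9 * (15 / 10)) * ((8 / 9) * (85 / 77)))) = 1001 / 2550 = 0.39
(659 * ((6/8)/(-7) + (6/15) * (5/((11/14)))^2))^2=1290727988450209/11478544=112447013.18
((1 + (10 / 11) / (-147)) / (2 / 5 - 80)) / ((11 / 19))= -152665 / 7079226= -0.02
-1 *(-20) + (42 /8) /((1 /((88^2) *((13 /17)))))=528868 /17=31109.88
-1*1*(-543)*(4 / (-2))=-1086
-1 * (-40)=40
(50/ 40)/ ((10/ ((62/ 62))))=1/ 8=0.12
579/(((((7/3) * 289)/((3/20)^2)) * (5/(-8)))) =-15633/505750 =-0.03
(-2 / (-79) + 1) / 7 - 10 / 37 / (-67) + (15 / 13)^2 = 343319176 / 231679903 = 1.48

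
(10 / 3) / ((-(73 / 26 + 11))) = -260 / 1077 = -0.24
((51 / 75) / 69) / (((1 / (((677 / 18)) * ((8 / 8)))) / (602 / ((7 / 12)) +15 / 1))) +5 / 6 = 2012633 / 5175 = 388.91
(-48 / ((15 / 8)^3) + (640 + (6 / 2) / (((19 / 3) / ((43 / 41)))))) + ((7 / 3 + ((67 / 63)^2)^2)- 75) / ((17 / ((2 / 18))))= 148501956103411084 / 234693520338375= 632.75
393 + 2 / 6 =1180 / 3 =393.33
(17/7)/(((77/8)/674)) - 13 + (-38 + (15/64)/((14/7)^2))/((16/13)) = 278696081/2207744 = 126.24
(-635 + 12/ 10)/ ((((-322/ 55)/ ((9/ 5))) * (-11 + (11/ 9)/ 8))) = -1026756/ 57155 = -17.96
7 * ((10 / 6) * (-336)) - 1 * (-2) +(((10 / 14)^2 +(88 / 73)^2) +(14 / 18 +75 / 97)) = -892340795747 / 227958633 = -3914.49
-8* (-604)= 4832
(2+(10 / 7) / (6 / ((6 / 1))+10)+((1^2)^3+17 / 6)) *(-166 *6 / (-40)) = 45733 / 308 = 148.48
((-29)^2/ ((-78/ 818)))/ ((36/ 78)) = -343969/ 18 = -19109.39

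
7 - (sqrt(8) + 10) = -3 - 2 * sqrt(2) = -5.83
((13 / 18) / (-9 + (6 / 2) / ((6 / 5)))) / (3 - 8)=1 / 45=0.02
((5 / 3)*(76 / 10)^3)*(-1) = -54872 / 75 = -731.63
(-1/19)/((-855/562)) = 562/16245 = 0.03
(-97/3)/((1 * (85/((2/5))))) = -194/1275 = -0.15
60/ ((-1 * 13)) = -60/ 13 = -4.62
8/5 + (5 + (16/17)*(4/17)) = 9857/1445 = 6.82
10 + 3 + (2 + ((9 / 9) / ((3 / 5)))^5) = 6770 / 243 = 27.86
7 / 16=0.44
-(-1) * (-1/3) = -1/3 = -0.33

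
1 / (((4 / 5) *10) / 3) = 3 / 8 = 0.38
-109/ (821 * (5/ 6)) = -654/ 4105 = -0.16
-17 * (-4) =68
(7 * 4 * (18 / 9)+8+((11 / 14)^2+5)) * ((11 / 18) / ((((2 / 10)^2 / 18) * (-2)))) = -3752375 / 392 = -9572.39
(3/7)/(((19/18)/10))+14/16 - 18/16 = 2027/532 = 3.81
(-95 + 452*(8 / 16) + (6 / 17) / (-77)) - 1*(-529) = 863934 / 1309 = 660.00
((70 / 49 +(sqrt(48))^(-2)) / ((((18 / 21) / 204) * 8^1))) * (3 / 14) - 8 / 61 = 9.11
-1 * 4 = -4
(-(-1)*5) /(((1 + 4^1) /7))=7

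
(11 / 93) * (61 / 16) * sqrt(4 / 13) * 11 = 7381 * sqrt(13) / 9672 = 2.75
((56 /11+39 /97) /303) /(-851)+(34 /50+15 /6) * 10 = 43745505704 /1375645755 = 31.80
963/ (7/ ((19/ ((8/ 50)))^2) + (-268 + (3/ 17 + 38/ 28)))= -51711896250/ 14308885219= -3.61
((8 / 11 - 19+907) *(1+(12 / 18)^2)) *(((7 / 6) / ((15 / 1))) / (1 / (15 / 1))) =1497.67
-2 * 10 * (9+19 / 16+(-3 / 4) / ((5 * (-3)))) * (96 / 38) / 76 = -2457 / 361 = -6.81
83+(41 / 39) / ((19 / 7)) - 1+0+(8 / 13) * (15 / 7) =434183 / 5187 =83.71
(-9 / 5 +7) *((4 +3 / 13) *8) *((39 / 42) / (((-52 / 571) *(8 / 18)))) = -56529 / 14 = -4037.79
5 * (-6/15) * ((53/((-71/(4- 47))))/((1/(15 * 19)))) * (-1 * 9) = 11691270/71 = 164665.77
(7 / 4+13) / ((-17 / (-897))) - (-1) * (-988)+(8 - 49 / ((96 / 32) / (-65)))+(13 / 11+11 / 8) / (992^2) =859.95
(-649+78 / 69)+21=-14418 / 23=-626.87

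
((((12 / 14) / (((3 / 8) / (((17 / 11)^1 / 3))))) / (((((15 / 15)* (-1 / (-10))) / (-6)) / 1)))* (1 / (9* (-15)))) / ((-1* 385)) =-1088 / 800415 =-0.00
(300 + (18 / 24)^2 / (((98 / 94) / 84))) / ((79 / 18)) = 87021 / 1106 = 78.68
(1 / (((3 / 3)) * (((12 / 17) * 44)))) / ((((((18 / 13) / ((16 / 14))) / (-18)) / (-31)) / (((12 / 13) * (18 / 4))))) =4743 / 77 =61.60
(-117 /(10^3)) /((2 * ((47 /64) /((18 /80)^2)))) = -9477 /2350000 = -0.00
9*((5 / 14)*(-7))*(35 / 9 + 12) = -715 / 2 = -357.50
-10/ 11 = -0.91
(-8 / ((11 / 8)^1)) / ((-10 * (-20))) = -8 / 275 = -0.03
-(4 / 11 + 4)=-48 / 11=-4.36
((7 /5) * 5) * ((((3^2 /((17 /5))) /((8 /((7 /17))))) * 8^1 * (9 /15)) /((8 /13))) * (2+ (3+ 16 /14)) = 105651 /2312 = 45.70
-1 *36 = -36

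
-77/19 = -4.05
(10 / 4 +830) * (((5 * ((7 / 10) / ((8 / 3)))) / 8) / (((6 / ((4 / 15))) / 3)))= 2331 / 128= 18.21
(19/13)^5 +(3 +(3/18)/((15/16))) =9.85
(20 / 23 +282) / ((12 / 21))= 22771 / 46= 495.02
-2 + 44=42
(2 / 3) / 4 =1 / 6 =0.17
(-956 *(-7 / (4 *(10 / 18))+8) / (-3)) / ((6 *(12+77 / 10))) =13.08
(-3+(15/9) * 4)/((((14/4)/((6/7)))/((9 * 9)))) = 3564/49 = 72.73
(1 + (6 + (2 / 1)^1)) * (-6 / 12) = -9 / 2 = -4.50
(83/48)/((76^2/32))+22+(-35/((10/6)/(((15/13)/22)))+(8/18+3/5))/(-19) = 409087903/18584280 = 22.01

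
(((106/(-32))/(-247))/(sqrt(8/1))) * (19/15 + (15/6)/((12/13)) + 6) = 1113 * sqrt(2)/33280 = 0.05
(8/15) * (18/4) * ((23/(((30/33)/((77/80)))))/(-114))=-19481/38000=-0.51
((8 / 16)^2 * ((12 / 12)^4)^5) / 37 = 1 / 148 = 0.01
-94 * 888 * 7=-584304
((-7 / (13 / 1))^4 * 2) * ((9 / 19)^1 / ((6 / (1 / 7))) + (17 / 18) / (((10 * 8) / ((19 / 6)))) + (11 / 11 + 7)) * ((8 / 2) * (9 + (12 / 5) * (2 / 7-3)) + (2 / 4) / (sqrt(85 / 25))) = 3172365497 * sqrt(85) / 79705753920 + 13142657059 / 976786200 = 13.82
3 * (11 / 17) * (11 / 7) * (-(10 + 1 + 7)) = -6534 / 119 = -54.91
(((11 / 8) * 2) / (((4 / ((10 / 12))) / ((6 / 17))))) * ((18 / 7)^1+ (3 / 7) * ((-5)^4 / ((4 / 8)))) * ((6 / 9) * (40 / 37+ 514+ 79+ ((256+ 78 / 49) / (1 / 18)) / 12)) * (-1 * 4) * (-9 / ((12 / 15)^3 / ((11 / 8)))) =94974967209375 / 13807808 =6878352.25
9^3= 729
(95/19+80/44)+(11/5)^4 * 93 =15024618/6875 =2185.40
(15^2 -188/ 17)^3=48109395853/ 4913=9792264.57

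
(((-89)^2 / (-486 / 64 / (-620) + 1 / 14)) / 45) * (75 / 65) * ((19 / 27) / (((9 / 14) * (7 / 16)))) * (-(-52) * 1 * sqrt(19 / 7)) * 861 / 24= 13711253534720 * sqrt(133) / 8471709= 18665170.11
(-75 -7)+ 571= 489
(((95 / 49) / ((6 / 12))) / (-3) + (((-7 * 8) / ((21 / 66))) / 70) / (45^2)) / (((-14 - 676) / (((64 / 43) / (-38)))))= -10269856 / 139840273125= -0.00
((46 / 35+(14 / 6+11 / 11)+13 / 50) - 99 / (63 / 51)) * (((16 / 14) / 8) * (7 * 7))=-78997 / 150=-526.65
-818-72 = -890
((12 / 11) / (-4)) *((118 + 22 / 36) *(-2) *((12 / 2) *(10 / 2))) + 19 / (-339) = 7237441 / 3729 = 1940.85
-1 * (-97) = 97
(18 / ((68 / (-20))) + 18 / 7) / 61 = -324 / 7259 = -0.04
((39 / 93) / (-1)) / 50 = -13 / 1550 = -0.01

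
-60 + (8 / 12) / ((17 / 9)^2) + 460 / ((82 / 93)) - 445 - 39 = -261932 / 11849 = -22.11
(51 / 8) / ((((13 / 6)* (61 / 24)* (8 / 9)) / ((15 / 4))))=4.88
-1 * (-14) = 14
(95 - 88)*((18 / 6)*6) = 126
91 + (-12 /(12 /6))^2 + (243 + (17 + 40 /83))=32161 /83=387.48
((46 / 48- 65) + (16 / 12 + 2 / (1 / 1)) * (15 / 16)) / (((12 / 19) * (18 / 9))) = -13889 / 288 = -48.23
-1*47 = -47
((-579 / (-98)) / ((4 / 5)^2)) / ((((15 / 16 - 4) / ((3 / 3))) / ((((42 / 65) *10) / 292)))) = -43425 / 651014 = -0.07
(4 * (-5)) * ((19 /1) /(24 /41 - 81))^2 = -12136820 /10870209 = -1.12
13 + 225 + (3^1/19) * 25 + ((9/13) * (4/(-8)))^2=3109111/12844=242.07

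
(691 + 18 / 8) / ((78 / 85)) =235705 / 312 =755.46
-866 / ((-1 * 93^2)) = 866 / 8649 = 0.10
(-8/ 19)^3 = -512/ 6859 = -0.07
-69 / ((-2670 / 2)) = 23 / 445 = 0.05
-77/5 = -15.40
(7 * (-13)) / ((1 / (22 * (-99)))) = 198198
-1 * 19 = -19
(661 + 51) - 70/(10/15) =607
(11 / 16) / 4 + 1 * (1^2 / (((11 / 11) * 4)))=27 / 64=0.42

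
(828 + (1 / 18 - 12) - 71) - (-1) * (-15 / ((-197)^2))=520467229 / 698562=745.06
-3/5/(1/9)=-27/5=-5.40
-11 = -11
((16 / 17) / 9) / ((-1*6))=-8 / 459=-0.02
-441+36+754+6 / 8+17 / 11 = 351.30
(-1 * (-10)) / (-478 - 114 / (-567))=-945 / 45152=-0.02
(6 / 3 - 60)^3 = -195112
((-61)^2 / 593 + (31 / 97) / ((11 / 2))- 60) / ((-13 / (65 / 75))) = 11318929 / 3163655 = 3.58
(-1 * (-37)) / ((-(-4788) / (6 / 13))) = 37 / 10374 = 0.00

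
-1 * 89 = -89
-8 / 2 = -4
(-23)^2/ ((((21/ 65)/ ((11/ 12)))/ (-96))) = -3025880/ 21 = -144089.52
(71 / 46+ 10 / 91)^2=47900241 / 17522596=2.73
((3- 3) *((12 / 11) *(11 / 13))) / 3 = 0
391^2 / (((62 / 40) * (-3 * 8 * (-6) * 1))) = 684.95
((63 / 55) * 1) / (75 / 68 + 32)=4284 / 123805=0.03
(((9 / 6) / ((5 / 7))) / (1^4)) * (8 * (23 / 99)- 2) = -49 / 165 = -0.30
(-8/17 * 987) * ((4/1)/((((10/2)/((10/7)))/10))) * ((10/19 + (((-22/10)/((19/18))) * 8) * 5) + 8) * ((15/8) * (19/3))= 80200800/17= 4717694.12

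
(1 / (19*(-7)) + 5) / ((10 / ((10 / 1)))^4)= 664 / 133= 4.99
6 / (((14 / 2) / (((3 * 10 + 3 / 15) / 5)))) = 906 / 175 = 5.18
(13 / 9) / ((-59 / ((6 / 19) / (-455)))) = 2 / 117705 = 0.00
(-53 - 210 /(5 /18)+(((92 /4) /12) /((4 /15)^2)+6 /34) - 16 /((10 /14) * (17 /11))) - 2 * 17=-4517183 /5440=-830.36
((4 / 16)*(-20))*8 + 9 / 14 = -551 / 14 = -39.36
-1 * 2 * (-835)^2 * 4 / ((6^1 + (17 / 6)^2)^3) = -10409513472 / 5151505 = -2020.67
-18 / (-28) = 9 / 14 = 0.64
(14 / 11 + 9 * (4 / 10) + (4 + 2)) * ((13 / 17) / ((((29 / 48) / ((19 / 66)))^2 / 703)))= 126266178688 / 95146535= 1327.07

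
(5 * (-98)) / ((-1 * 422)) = 245 / 211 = 1.16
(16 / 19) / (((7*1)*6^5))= 1 / 64638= 0.00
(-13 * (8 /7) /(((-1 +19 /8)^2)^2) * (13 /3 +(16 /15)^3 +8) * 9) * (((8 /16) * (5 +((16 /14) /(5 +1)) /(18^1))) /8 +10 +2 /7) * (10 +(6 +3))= -741283289982976 /7263766125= -102052.20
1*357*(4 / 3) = 476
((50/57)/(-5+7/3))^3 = -15625/438976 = -0.04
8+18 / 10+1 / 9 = 446 / 45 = 9.91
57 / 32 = 1.78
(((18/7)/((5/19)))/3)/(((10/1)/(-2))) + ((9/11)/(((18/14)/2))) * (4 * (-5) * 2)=-99254/1925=-51.56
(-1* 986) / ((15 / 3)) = -986 / 5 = -197.20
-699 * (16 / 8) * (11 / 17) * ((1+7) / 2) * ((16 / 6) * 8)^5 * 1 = -22016002359296 / 1377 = -15988382250.76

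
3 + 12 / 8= 9 / 2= 4.50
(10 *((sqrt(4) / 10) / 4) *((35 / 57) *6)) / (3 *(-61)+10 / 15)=-105 / 10393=-0.01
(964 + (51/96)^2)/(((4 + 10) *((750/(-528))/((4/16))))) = -434467/35840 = -12.12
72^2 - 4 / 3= 15548 / 3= 5182.67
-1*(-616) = 616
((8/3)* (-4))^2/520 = 128/585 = 0.22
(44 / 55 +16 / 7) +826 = 29018 / 35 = 829.09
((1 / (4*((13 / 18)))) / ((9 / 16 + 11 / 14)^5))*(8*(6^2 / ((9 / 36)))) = 91359792857088 / 1020535434763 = 89.52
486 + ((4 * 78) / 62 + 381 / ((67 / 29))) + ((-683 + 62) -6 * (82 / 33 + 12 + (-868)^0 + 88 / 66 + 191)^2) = -65115088056 / 251317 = -259095.44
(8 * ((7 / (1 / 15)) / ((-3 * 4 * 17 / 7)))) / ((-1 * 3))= 490 / 51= 9.61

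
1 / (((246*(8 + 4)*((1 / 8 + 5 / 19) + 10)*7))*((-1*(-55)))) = 19 / 224320635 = 0.00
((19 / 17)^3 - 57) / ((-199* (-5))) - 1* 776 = -3793698742 / 4888435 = -776.06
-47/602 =-0.08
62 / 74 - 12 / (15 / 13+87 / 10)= -6003 / 15799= -0.38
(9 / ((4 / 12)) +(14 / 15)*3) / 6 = 149 / 30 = 4.97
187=187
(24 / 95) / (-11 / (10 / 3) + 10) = 48 / 1273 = 0.04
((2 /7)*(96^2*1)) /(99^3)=2048 /754677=0.00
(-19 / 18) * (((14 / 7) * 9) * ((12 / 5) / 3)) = -76 / 5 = -15.20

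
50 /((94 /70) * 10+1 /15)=5250 /1417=3.71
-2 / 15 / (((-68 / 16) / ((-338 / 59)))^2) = -3655808 / 15090135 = -0.24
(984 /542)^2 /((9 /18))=484128 /73441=6.59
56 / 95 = 0.59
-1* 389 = -389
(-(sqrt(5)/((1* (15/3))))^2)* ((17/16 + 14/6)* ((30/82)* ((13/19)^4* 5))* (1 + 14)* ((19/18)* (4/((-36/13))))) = 1513018975/242973216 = 6.23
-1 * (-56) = 56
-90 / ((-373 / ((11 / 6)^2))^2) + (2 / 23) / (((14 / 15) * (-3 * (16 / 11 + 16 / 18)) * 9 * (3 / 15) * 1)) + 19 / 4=110737385261 / 23385358836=4.74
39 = 39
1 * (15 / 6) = 5 / 2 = 2.50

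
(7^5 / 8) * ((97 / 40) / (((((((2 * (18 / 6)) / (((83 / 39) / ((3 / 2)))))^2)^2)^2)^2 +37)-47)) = 8270112404158206044526662392915540999 / 16984933128987978626884847863074187426813120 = 0.00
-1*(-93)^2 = -8649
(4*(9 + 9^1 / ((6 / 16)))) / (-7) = -132 / 7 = -18.86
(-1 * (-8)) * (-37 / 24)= -37 / 3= -12.33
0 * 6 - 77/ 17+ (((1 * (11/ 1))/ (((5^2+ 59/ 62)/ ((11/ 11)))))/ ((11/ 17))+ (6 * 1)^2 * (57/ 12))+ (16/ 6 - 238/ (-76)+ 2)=545455049/ 3118242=174.92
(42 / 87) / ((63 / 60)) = 40 / 87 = 0.46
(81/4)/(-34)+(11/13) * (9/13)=-225/22984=-0.01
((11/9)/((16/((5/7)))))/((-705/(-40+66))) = -143/71064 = -0.00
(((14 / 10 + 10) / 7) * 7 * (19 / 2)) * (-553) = -59889.90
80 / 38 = 2.11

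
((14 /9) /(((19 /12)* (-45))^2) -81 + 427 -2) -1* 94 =182756474 /731025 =250.00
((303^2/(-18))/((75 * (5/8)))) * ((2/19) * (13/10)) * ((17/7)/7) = -9017684/1745625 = -5.17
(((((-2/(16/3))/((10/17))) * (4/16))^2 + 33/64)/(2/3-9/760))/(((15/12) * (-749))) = -3157857/3578422400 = -0.00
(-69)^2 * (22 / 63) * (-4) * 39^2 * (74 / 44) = -17011733.14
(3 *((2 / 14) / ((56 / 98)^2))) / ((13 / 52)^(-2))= 0.08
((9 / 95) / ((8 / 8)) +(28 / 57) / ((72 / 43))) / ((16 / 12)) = 1991 / 6840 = 0.29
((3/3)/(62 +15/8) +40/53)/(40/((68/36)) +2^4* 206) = 44336/190908067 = 0.00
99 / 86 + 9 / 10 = 441 / 215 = 2.05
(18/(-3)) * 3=-18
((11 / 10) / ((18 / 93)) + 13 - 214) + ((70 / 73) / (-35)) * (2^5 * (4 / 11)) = -9425717 / 48180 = -195.64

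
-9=-9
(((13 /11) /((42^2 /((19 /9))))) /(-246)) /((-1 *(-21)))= -247 /902169576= -0.00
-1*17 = -17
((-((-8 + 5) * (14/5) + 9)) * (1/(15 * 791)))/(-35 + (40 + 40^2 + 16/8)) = -1/31778425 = -0.00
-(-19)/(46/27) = 513/46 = 11.15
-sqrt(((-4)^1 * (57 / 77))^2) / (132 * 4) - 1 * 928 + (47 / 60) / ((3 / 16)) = -140846791 / 152460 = -923.83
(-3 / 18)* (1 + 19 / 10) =-29 / 60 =-0.48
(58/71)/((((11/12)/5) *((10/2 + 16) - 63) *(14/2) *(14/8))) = -2320/267883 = -0.01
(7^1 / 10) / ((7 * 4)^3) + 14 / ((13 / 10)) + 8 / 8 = 4798093 / 407680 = 11.77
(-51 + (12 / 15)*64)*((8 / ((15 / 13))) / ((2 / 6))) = 104 / 25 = 4.16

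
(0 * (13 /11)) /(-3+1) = 0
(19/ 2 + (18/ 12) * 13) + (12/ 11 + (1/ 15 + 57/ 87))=147439/ 4785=30.81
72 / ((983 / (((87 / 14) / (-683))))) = -3132 / 4699723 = -0.00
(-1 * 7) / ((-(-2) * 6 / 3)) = -1.75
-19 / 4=-4.75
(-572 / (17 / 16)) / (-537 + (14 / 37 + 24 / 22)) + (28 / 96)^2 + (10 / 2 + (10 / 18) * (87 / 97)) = 6.59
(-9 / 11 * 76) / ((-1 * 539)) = 0.12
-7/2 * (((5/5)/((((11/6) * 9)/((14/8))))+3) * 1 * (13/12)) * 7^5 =-313534585/1584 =-197938.50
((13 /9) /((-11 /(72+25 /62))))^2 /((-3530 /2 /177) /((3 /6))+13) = -200926827491 /15434209692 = -13.02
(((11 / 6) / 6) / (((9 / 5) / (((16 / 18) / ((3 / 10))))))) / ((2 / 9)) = 550 / 243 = 2.26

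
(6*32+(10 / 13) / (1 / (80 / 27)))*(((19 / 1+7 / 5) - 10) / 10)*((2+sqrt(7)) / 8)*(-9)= -17048*sqrt(7) / 75 - 34096 / 75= -1056.01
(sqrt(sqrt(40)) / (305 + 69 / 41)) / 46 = 41 * 2^(3 / 4) * 5^(1 / 4) / 578404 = 0.00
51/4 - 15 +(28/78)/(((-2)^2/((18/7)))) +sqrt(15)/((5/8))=-105/52 +8 * sqrt(15)/5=4.18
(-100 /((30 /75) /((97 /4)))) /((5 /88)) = -106700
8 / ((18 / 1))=4 / 9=0.44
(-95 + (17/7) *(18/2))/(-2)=256/7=36.57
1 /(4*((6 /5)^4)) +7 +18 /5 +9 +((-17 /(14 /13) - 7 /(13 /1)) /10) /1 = 42664871 /2358720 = 18.09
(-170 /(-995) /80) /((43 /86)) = 17 /3980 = 0.00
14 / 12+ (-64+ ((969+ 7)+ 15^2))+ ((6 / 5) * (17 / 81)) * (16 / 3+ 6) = 1141.02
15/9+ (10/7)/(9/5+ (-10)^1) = 1285/861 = 1.49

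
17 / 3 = 5.67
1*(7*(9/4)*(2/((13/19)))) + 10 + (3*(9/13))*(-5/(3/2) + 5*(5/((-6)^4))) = 30673/624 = 49.16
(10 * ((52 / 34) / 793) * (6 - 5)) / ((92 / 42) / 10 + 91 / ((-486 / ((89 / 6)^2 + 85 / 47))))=-575618400 / 1233175307711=-0.00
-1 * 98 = -98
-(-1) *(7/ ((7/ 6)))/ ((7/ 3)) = 18/ 7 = 2.57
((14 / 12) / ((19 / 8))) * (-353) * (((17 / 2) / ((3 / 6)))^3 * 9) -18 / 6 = -145680333 / 19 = -7667385.95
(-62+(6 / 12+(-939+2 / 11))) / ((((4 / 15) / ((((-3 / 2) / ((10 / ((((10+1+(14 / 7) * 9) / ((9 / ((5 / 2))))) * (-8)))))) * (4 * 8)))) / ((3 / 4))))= -9573045 / 11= -870276.82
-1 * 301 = -301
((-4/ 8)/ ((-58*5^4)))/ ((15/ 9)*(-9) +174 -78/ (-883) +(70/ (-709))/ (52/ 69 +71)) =3099558697/ 35749704189787500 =0.00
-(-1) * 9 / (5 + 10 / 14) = 63 / 40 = 1.58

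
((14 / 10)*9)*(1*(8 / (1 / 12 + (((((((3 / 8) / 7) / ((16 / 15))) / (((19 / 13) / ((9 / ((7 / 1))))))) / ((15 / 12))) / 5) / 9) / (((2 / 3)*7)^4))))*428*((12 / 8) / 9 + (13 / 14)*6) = 4249864802082816 / 1430640271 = 2970603.36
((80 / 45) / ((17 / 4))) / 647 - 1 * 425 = -42071111 / 98991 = -425.00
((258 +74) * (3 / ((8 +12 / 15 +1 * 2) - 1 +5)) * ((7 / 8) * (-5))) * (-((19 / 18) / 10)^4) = 75716501 / 2071526400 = 0.04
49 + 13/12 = 601/12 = 50.08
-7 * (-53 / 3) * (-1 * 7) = -2597 / 3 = -865.67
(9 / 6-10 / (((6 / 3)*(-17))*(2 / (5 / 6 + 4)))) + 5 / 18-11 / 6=401 / 612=0.66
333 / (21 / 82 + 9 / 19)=172938 / 379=456.30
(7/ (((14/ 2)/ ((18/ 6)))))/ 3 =1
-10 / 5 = -2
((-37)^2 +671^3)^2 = 91272313107086400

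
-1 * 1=-1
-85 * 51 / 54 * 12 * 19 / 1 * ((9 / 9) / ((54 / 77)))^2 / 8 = -162780695 / 34992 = -4651.94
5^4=625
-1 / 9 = -0.11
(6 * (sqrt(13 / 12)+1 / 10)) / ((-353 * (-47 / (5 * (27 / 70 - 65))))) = -4523 * sqrt(39) / 232274 - 13569 / 1161370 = -0.13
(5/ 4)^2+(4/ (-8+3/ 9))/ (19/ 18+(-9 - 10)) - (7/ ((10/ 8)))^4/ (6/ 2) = -72705756409/ 222870000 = -326.22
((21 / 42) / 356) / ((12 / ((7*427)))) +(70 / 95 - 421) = -68167049 / 162336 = -419.91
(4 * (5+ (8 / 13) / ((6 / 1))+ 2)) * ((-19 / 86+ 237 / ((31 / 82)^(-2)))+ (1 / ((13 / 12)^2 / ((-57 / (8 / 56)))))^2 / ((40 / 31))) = 1024900090012820033 / 402572578785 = 2545876.55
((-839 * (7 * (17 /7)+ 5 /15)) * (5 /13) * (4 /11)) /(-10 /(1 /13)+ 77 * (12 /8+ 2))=-134240 /9207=-14.58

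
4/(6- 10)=-1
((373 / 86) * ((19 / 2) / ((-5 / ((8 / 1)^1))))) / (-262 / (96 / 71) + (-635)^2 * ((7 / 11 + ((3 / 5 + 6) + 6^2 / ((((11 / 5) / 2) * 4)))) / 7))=-52387104 / 705599449145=-0.00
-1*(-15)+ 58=73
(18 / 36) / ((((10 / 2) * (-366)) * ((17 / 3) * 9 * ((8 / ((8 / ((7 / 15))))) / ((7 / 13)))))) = -1 / 161772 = -0.00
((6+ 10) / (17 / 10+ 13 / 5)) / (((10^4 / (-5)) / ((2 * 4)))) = -16 / 1075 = -0.01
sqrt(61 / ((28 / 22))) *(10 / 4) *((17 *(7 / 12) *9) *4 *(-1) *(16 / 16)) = -255 *sqrt(9394) / 4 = -6178.82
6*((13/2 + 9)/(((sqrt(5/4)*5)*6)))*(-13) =-403*sqrt(5)/25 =-36.05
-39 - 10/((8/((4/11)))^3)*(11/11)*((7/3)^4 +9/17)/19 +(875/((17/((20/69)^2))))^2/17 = -213481905148341751/5632546414493394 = -37.90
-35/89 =-0.39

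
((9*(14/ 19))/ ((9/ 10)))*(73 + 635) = 99120/ 19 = 5216.84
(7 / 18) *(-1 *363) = -847 / 6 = -141.17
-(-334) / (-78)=-167 / 39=-4.28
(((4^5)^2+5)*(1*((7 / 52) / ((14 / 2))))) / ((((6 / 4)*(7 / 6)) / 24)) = 25165944 / 91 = 276548.84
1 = 1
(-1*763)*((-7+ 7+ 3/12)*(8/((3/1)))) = -1526/3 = -508.67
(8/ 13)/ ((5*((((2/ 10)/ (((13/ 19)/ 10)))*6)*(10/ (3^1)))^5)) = 28561/ 158470336000000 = 0.00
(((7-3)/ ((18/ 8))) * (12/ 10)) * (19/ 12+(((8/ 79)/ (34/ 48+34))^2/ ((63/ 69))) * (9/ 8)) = 4607747692328/ 1364126793435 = 3.38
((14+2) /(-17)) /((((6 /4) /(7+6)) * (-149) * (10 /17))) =208 /2235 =0.09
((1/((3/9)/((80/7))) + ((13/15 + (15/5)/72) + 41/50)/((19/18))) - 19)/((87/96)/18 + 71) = 32411088/136075625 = 0.24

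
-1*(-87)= 87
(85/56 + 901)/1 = 50541/56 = 902.52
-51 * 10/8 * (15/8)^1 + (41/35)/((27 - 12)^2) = -30120563/252000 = -119.53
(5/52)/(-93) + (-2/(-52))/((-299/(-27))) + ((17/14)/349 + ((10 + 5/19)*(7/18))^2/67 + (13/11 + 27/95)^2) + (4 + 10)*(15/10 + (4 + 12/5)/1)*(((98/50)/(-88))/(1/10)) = -17244808979145746533/775371057256095300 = -22.24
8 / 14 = 4 / 7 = 0.57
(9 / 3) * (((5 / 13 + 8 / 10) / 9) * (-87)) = -34.35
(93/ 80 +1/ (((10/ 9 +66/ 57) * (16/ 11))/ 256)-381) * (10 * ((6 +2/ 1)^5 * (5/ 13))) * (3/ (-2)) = 57143073.50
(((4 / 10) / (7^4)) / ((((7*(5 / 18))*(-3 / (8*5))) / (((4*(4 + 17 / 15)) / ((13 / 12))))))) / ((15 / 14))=-11264 / 557375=-0.02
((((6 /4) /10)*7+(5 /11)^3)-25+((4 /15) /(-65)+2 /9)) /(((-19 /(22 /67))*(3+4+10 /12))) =368106953 /7058562225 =0.05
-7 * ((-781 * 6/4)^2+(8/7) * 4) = -38427671/4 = -9606917.75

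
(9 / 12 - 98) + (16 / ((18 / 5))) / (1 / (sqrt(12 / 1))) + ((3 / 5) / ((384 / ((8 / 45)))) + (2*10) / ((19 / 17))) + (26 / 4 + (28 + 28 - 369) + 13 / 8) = -26281331 / 68400 + 80*sqrt(3) / 9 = -368.83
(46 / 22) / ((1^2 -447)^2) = 23 / 2188076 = 0.00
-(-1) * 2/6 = 0.33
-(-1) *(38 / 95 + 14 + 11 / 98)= 7111 / 490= 14.51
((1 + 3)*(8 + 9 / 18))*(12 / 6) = 68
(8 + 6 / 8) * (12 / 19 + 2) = 875 / 38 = 23.03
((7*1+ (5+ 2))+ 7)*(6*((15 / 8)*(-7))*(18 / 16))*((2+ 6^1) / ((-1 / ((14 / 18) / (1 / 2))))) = 46305 / 2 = 23152.50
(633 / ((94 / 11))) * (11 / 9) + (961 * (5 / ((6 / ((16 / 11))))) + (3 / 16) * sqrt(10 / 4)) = 3 * sqrt(10) / 32 + 1298067 / 1034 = 1255.68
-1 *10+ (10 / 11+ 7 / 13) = -1223 / 143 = -8.55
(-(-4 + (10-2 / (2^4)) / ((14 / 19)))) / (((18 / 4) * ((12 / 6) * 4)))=-117 / 448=-0.26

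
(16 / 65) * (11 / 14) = 88 / 455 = 0.19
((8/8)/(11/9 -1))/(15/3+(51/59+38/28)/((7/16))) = 26019/58270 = 0.45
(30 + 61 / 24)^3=476379541 / 13824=34460.33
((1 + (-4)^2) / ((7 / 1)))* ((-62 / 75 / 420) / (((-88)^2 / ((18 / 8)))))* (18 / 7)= -4743 / 1328096000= -0.00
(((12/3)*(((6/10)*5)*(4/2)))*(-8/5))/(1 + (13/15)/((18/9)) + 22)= -1152/703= -1.64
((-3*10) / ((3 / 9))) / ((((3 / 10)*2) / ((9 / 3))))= -450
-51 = -51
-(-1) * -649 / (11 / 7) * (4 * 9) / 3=-4956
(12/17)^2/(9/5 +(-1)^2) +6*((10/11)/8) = 38265/44506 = 0.86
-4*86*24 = -8256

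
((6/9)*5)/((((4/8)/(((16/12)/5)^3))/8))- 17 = -32377/2025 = -15.99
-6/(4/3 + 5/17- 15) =153/341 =0.45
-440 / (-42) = 220 / 21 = 10.48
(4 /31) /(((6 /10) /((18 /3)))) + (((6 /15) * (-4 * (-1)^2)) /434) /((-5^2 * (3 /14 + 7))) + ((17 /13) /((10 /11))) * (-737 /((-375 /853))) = 368276082637 /152636250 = 2412.77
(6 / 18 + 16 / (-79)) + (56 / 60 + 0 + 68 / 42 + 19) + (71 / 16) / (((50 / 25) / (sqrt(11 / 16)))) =71 * sqrt(11) / 128 + 59954 / 2765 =23.52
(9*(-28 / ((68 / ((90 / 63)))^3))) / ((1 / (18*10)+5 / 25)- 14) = 101250 / 597749971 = 0.00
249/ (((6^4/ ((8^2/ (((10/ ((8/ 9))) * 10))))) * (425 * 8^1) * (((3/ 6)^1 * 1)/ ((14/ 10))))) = 1162/ 12909375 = 0.00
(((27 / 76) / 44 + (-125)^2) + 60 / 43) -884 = 2119839673 / 143792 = 14742.40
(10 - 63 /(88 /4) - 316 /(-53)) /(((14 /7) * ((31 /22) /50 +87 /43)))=16418475 /5142749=3.19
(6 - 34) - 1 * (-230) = 202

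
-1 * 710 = -710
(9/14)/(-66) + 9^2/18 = 1383/308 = 4.49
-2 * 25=-50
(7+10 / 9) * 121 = 981.44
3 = 3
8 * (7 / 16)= 7 / 2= 3.50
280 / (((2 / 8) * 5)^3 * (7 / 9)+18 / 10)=806400 / 9559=84.36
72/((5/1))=72/5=14.40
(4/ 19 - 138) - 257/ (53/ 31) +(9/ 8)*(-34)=-1314579/ 4028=-326.36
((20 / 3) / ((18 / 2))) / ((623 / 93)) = 620 / 5607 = 0.11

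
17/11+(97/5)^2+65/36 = 3759139/9900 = 379.71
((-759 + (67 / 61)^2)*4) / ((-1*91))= 11279000 / 338611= 33.31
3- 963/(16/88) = -10587/2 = -5293.50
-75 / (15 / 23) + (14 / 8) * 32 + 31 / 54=-3155 / 54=-58.43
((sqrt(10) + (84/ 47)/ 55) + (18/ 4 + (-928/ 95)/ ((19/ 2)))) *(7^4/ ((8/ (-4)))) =-15703041809/ 3732740-2401 *sqrt(10)/ 2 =-8003.15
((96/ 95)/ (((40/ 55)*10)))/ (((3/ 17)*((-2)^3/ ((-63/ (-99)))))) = -119/ 1900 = -0.06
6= 6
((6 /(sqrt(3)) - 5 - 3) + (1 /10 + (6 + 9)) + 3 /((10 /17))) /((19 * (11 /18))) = 36 * sqrt(3) /209 + 1098 /1045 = 1.35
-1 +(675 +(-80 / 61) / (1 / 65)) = 35914 / 61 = 588.75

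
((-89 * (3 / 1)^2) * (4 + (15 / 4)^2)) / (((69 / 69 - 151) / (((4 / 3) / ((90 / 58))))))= 745909 / 9000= 82.88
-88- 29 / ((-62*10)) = -54531 / 620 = -87.95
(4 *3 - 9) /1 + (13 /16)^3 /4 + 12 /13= 4.06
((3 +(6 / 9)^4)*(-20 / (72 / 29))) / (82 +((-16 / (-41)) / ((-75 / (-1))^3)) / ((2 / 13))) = -24058671875 / 76590568116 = -0.31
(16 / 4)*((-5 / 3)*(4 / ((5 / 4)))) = -64 / 3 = -21.33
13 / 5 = 2.60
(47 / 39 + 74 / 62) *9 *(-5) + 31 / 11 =-466007 / 4433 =-105.12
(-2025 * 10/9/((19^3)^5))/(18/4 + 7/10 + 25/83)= -311250/11552837669734721505539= -0.00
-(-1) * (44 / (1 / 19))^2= 698896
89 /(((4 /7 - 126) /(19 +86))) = -74.50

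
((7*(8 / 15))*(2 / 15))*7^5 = 1882384 / 225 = 8366.15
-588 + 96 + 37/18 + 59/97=-489.34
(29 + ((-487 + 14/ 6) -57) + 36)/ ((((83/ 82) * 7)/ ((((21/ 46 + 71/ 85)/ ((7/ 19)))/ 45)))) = -1125332494/ 214676595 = -5.24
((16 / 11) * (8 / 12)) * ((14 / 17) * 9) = 1344 / 187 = 7.19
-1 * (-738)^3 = 401947272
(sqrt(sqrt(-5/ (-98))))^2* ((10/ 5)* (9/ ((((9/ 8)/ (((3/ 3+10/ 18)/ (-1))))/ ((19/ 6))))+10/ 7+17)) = -3965* sqrt(10)/ 1323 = -9.48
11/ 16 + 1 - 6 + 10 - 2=59/ 16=3.69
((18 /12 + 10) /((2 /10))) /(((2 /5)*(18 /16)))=1150 /9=127.78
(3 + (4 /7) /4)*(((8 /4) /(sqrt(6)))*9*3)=69.29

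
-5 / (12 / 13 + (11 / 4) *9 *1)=-52 / 267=-0.19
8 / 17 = 0.47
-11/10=-1.10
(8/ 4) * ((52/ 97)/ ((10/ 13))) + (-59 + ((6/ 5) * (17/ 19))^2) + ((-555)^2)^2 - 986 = 94879399582.55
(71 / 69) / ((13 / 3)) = 0.24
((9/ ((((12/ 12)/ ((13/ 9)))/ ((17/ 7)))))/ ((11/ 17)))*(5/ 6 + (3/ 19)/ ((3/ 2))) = 401999/ 8778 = 45.80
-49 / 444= -0.11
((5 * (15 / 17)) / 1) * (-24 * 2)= -3600 / 17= -211.76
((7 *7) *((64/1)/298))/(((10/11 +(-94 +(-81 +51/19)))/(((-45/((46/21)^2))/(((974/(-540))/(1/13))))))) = -27436407075/1117296266489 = -0.02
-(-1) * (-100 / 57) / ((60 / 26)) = -130 / 171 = -0.76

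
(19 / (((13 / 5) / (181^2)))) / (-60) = -622459 / 156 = -3990.12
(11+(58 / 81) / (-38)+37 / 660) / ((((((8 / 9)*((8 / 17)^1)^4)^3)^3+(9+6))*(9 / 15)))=1178306764019841087260003853114517523647998224181452661903 / 960818355099123124353219737381329611991970647436125260508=1.23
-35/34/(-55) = 7/374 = 0.02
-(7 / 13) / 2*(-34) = 119 / 13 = 9.15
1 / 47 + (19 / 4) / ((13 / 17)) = 15233 / 2444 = 6.23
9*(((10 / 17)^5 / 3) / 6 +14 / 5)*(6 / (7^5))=1074911892 / 119317682995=0.01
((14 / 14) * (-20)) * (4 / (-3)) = 26.67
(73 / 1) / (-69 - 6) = -0.97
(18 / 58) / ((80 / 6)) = 27 / 1160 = 0.02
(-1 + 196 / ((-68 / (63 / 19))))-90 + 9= -29573 / 323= -91.56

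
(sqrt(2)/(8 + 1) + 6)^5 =(sqrt(2) + 54)^5/59049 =8848.98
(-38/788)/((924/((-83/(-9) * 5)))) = -7885/3276504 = -0.00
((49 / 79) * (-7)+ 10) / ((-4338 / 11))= -1639 / 114234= -0.01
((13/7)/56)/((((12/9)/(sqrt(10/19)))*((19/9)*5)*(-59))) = -351*sqrt(190)/166984160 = -0.00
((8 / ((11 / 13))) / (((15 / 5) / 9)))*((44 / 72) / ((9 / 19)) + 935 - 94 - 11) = 7002788 / 297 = 23578.41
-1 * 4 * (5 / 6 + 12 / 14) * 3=-142 / 7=-20.29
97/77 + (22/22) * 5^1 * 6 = 2407/77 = 31.26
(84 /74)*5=210 /37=5.68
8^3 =512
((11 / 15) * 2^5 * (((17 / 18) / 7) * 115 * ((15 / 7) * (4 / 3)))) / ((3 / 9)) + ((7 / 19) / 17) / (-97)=43121478833 / 13816971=3120.91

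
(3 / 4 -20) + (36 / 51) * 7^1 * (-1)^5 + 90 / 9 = -965 / 68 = -14.19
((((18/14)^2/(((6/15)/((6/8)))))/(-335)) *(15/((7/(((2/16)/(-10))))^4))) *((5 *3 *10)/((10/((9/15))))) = -6561/516586405888000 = -0.00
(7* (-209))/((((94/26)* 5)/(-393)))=7474467/235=31806.24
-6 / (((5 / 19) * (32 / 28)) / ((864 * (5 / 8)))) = -10773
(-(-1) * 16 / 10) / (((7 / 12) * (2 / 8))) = 384 / 35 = 10.97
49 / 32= 1.53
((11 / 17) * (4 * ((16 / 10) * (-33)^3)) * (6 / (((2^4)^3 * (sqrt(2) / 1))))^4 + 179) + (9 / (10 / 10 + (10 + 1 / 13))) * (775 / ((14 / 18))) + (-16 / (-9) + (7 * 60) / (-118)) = 685611014886853954681 / 694770402475376640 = 986.82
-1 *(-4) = 4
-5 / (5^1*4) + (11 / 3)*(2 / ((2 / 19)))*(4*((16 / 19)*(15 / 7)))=502.61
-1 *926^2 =-857476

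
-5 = -5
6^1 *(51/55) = 306/55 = 5.56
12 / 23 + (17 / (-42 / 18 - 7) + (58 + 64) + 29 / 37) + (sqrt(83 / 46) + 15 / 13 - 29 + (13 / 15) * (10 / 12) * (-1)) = sqrt(3818) / 46 + 259037501 / 2787876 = 94.26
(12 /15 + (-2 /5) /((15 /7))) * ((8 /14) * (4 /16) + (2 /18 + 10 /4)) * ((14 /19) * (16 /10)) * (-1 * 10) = -255392 /12825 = -19.91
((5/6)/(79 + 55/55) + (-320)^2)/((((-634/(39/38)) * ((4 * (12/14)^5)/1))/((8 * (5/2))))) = -10739270724455/5994860544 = -1791.41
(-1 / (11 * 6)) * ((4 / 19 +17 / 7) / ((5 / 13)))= -1521 / 14630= -0.10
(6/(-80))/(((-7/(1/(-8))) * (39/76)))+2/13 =1101/7280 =0.15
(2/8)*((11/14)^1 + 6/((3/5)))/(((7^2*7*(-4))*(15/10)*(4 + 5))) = -151/1037232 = -0.00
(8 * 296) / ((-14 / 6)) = -7104 / 7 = -1014.86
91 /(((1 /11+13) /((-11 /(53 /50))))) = -275275 /3816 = -72.14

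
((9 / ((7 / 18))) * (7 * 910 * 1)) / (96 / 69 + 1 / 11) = 2486484 / 25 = 99459.36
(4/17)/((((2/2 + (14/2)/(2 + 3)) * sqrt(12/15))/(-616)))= -1540 * sqrt(5)/51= -67.52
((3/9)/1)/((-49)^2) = 1/7203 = 0.00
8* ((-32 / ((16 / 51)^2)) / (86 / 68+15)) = -159.92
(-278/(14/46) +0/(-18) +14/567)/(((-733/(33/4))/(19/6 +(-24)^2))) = 4949181875/831222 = 5954.10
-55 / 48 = -1.15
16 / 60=4 / 15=0.27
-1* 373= -373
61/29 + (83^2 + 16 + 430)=212776/29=7337.10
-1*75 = -75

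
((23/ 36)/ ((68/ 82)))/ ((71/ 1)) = 943/ 86904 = 0.01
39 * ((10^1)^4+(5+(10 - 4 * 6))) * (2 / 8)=389649 / 4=97412.25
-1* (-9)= 9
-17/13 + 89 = 1140/13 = 87.69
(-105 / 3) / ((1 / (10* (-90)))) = 31500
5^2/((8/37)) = 925/8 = 115.62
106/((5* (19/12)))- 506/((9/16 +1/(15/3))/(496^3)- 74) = 1388124772028648/68626261600605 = 20.23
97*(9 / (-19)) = -873 / 19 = -45.95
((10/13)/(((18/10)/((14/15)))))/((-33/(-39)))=140/297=0.47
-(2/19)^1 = -2/19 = -0.11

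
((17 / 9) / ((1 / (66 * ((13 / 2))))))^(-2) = 9 / 5909761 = 0.00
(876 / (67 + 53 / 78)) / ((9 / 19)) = 144248 / 5279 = 27.32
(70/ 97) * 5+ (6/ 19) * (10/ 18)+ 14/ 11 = 307526/ 60819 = 5.06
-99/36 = -11/4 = -2.75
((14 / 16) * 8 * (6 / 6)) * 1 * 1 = 7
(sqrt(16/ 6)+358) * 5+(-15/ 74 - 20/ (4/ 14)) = 10 * sqrt(6)/ 3+127265/ 74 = 1727.96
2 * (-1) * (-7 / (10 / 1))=7 / 5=1.40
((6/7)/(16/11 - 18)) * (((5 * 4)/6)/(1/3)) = -330/637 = -0.52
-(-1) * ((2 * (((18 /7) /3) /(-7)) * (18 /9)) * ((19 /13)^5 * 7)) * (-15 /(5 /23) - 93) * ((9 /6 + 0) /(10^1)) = 7220304684 /12995255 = 555.61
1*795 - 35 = 760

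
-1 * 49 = -49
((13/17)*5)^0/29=1/29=0.03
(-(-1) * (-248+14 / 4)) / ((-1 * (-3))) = -163 / 2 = -81.50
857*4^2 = 13712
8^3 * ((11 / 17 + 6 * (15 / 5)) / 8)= 1193.41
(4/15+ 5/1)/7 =0.75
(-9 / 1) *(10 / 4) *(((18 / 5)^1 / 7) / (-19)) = 81 / 133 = 0.61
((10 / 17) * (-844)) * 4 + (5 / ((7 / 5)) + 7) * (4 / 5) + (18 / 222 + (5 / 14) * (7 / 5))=-87040447 / 44030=-1976.84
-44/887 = -0.05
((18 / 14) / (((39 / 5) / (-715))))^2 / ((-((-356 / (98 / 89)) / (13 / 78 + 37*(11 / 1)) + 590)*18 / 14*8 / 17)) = -21985473125 / 564256624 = -38.96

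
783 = 783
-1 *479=-479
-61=-61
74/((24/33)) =407/4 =101.75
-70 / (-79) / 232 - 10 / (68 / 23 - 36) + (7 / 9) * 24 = 4955285 / 261174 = 18.97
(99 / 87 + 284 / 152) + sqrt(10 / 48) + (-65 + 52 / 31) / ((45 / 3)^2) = sqrt(30) / 12 + 20944949 / 7686450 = 3.18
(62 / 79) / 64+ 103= 260415 / 2528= 103.01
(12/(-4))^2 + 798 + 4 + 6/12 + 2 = 1627/2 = 813.50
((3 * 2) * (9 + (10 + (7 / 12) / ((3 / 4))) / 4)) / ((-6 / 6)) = -421 / 6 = -70.17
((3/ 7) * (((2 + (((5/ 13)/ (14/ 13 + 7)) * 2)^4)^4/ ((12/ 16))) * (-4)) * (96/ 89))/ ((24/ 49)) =-1465143389436647420560384/ 18188659061648099174367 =-80.55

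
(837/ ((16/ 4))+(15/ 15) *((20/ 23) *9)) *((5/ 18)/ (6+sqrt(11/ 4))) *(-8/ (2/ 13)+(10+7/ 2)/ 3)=-23775/ 46+7925 *sqrt(11)/ 184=-374.00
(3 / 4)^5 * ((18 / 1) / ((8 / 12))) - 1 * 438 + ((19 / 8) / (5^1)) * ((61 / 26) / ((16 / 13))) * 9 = -2168031 / 5120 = -423.44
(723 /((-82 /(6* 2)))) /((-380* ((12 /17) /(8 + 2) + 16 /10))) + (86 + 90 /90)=19284405 /221236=87.17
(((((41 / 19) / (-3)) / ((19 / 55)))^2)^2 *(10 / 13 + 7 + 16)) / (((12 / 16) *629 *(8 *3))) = 2663320362814375 / 67493053163320902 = 0.04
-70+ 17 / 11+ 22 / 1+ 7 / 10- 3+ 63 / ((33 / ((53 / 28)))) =-9931 / 220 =-45.14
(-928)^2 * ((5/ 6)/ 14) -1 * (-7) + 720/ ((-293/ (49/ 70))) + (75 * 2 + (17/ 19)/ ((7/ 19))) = 316379020/ 6153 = 51418.66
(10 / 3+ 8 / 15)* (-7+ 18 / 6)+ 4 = -172 / 15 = -11.47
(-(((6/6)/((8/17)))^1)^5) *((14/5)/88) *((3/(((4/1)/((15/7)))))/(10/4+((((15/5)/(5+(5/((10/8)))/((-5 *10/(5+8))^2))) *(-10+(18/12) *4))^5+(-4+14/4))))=637307219981931857037/17024753055296138510336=0.04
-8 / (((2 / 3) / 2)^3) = -216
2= 2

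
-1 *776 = -776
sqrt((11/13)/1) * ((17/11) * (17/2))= 289 * sqrt(143)/286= 12.08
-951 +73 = -878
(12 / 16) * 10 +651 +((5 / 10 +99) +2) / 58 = 2641 / 4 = 660.25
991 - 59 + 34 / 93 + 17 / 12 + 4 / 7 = 811019 / 868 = 934.35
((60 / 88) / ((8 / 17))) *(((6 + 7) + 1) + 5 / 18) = 21845 / 1056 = 20.69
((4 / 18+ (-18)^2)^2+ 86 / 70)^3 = 26468606989831633215207767 / 22785532875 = 1161640903244911.85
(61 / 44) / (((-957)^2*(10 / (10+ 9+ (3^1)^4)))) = 305 / 20148678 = 0.00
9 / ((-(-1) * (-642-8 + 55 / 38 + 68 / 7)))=-2394 / 169931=-0.01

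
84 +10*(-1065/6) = -1691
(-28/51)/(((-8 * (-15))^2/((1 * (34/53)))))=-7/286200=-0.00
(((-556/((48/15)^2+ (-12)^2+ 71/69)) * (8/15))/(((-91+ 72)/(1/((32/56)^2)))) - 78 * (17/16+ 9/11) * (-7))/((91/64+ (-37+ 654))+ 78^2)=334538058344/2182926686655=0.15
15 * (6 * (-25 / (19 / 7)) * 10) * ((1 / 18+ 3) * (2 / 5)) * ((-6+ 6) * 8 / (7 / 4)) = 0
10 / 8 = 1.25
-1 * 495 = -495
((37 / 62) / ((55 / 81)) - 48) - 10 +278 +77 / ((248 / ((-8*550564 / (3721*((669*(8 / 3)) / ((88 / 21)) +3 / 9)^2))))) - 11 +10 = 13788093742683927 / 62708252594900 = 219.88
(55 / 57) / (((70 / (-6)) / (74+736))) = -8910 / 133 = -66.99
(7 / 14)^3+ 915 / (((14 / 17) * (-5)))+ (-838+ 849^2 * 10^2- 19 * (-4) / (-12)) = 72079033.58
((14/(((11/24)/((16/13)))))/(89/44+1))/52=768/3211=0.24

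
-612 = -612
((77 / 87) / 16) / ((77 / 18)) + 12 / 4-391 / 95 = -24307 / 22040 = -1.10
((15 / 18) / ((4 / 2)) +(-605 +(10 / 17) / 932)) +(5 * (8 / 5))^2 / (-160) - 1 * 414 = -242171429 / 237660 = -1018.98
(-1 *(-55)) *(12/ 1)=660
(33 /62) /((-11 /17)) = -51 /62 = -0.82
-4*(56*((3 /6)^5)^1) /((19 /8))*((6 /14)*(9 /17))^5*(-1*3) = 344373768 /64772456483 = 0.01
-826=-826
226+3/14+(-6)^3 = 143/14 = 10.21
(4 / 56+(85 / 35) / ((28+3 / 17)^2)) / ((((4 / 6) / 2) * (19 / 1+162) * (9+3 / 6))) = 5397 / 41528821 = 0.00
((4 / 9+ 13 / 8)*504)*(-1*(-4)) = 4172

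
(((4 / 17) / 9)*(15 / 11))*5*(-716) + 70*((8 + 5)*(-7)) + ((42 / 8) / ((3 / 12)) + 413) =-3401696 / 561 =-6063.63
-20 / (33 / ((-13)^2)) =-3380 / 33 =-102.42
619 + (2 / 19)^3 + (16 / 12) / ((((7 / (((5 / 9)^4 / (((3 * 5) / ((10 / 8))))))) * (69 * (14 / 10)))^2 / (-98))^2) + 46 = 1788455506486778239963485049868869099 / 2689402059700132604955030704746512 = 665.00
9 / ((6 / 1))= 3 / 2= 1.50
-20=-20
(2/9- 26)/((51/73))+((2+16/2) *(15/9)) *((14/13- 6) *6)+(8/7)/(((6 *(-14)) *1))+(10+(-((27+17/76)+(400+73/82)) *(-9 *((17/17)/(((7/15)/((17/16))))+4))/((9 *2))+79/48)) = 1267461374351/1534425984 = 826.02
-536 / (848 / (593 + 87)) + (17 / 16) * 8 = -421.31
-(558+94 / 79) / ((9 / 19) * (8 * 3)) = -49.19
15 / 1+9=24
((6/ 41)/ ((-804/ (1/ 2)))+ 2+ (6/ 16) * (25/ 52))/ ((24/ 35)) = 29066625/ 9142016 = 3.18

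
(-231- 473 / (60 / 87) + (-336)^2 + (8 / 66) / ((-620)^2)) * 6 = 177559739198 / 264275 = 671874.90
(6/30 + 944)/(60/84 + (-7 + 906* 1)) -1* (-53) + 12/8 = 874626/15745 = 55.55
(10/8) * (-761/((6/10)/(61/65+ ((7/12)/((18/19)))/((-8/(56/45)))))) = -405160205/303264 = -1336.00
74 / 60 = 37 / 30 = 1.23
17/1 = 17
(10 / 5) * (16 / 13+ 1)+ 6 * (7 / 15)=472 / 65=7.26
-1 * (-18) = 18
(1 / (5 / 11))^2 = 121 / 25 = 4.84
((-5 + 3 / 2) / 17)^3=-343 / 39304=-0.01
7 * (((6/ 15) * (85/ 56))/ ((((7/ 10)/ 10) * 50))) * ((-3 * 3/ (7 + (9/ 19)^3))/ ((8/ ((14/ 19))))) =-55233/ 389936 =-0.14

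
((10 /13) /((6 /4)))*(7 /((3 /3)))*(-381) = -17780 /13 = -1367.69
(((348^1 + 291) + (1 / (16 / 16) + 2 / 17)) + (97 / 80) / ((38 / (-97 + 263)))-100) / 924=14093507 / 23876160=0.59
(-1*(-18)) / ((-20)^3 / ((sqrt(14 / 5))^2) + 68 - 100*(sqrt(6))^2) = -7 / 1318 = -0.01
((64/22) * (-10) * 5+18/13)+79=-9305/143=-65.07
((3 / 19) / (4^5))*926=0.14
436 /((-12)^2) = 109 /36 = 3.03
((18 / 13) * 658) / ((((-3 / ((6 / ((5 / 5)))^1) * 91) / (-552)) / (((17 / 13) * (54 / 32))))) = 53587332 / 2197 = 24391.14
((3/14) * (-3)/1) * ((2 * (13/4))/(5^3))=-117/3500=-0.03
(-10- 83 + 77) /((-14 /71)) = 81.14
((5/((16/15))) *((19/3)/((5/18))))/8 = 855/64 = 13.36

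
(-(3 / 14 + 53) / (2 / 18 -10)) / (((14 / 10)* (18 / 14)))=3725 / 1246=2.99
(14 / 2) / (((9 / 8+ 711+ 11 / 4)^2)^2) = 4096 / 152820756836503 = 0.00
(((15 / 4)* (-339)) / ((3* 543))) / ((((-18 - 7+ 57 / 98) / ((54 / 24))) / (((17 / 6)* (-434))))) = -306389895 / 3465064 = -88.42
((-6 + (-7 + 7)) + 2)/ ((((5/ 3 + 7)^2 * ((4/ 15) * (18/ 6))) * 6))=-15/ 1352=-0.01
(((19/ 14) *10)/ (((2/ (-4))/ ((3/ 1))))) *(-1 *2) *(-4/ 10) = -456/ 7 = -65.14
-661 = -661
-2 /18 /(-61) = 1 /549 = 0.00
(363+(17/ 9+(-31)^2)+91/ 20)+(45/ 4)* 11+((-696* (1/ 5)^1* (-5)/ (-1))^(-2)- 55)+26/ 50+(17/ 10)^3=28350888247/ 20184000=1404.62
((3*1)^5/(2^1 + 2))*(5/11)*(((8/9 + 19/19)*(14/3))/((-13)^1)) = -18.72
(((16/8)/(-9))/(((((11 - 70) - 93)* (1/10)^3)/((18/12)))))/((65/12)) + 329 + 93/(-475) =329.21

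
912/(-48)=-19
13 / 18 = 0.72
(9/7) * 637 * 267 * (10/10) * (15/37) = 3280095/37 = 88651.22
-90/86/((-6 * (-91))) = -15/7826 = -0.00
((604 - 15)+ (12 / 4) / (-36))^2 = 49942489 / 144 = 346822.84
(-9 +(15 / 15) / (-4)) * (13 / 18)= -6.68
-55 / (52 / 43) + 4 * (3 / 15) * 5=-2157 / 52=-41.48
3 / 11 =0.27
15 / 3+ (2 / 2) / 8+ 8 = 105 / 8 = 13.12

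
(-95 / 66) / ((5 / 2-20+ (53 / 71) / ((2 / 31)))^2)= -478895 / 11697906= -0.04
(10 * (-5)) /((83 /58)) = -2900 /83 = -34.94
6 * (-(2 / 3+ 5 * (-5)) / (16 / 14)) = 511 / 4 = 127.75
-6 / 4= -3 / 2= -1.50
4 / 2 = 2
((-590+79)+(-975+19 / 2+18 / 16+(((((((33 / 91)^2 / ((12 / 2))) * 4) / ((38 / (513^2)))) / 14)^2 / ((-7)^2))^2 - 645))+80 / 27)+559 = -995790160221553413398764567 / 11711140883056899826122672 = -85.03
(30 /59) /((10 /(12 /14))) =18 /413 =0.04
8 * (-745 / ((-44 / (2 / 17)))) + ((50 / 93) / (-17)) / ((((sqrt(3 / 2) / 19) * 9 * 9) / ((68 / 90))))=2980 / 187 - 380 * sqrt(6) / 203391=15.93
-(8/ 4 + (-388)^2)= -150546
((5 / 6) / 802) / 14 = 5 / 67368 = 0.00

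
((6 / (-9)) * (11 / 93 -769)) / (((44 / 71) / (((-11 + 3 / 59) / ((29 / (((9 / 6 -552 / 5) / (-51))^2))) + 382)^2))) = 776447927328207673177423 / 6491346008152500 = 119612777.74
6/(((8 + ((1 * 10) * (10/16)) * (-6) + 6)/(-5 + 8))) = -36/47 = -0.77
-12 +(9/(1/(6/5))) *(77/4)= 1959/10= 195.90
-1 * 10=-10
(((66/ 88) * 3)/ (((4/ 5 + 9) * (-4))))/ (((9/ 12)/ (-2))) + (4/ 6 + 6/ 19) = 6343/ 5586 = 1.14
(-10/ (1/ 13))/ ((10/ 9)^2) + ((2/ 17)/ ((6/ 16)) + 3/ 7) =-373271/ 3570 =-104.56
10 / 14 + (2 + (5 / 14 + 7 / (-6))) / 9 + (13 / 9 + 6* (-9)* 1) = -9773 / 189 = -51.71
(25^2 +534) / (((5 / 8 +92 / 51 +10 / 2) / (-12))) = -1872.14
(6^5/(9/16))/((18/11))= 8448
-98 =-98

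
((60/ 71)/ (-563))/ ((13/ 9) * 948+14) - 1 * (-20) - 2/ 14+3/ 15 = 2329066692/ 116121565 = 20.06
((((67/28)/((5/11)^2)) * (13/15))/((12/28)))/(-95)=-105391/427500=-0.25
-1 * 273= -273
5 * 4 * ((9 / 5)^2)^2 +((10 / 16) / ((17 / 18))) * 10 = 920421 / 4250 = 216.57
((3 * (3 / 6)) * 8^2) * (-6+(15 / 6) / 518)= -149064 / 259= -575.54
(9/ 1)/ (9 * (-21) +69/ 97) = -291/ 6088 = -0.05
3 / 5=0.60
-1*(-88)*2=176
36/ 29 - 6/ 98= 1677/ 1421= 1.18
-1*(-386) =386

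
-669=-669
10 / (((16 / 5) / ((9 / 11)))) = 225 / 88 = 2.56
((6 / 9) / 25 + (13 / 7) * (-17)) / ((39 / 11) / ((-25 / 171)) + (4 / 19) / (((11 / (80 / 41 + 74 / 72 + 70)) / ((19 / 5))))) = 22407033 / 13455932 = 1.67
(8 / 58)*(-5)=-0.69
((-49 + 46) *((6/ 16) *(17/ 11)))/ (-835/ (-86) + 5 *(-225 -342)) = 6579/ 10690900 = 0.00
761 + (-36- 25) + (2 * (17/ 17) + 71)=773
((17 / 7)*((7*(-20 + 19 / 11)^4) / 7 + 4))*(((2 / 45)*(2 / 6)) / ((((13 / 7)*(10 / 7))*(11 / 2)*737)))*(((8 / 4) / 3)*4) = 621579598192 / 624927000555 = 0.99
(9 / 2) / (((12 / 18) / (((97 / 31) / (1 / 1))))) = 2619 / 124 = 21.12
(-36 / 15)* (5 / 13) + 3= 27 / 13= 2.08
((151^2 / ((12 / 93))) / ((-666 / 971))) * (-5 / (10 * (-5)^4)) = 686332901 / 3330000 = 206.11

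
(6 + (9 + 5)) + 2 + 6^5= 7798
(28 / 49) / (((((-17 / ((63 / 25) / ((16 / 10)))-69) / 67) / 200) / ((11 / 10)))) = -48240 / 457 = -105.56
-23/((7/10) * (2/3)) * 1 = -345/7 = -49.29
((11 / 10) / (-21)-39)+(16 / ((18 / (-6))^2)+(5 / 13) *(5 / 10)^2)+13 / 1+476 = 7400837 / 16380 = 451.82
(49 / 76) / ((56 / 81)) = 567 / 608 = 0.93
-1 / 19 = -0.05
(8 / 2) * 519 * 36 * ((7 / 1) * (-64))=-33481728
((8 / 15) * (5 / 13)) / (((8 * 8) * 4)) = 1 / 1248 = 0.00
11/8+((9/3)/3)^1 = 19/8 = 2.38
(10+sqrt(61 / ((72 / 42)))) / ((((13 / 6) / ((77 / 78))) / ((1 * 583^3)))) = 15257957099 * sqrt(1281) / 1014+152579570990 / 169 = 1441396340.32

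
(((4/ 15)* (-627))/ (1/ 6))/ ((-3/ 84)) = 140448/ 5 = 28089.60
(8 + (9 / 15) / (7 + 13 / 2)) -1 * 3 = 227 / 45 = 5.04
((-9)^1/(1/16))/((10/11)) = -792/5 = -158.40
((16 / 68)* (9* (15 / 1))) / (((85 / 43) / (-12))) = -55728 / 289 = -192.83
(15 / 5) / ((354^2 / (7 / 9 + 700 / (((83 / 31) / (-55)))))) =-0.34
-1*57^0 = -1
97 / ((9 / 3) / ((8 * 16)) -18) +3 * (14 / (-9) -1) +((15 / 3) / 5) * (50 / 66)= -311452 / 25311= -12.31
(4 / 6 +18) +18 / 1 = 110 / 3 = 36.67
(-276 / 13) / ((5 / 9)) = -2484 / 65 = -38.22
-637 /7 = -91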